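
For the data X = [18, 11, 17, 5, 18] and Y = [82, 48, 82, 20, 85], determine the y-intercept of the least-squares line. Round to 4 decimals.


First find the slope: b1 = 4.9954.
Means: xbar = 13.8000, ybar = 63.4000.
b0 = ybar - b1 * xbar = 63.4000 - 4.9954 * 13.8000 = -5.5367.

-5.5367


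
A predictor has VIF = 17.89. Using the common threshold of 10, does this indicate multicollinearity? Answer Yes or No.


Check: VIF = 17.89 vs threshold = 10.
Since 17.89 >= 10, the answer is Yes.

Yes


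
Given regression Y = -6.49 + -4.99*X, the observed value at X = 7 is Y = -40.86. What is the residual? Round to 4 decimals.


Fitted value at X = 7 is yhat = -6.49 + -4.99*7 = -41.4200.
Residual = -40.86 - -41.4200 = 0.5600.

0.5600


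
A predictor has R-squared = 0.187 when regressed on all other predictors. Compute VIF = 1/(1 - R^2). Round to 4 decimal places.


VIF = 1 / (1 - 0.187).
= 1 / 0.813 = 1.2300.

1.2300


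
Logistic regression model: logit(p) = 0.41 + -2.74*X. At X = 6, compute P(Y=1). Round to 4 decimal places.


Linear predictor: z = 0.41 + -2.74 * 6 = -16.0300.
P = 1/(1 + exp(16.0300)) = 1/(1 + 9156732.8751) = 0.0000.

0.0000


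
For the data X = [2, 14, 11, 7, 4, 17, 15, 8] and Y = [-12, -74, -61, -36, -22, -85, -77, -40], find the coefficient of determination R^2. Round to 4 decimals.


Fit the OLS line: b0 = -1.8735, b1 = -5.0258.
SSres = 28.7396.
SStot = 5168.8750.
R^2 = 1 - 28.7396/5168.8750 = 0.9944.

0.9944


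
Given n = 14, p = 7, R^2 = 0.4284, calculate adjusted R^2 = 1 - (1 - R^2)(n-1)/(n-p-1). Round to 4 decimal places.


Plug in: Adj R^2 = 1 - (1 - 0.4284) * 13/6.
= 1 - 0.5716 * 13/6
= 1 - 7.4308 / 6
= 1 - 1.2385 = -0.2385.

-0.2385


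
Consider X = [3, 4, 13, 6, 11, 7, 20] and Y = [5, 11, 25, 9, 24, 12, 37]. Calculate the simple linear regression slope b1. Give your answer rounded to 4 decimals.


The sample means are xbar = 9.1429 and ybar = 17.5714.
Compute S_xx = 214.8571 and S_xy = 401.4286.
Slope b1 = S_xy / S_xx = 401.4286 / 214.8571 = 1.8684.

1.8684


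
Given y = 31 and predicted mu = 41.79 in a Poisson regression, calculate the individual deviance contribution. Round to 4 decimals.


y/mu = 31/41.79 = 0.741804 (approx.), and ln(31/41.79) = -0.298670.
y * ln(y/mu) = 31 * -0.298670 = -9.258770.
y - mu = -10.79.
D = 2 * (-9.258770 - -10.79) = 3.062460, which rounds to 3.0625.

3.0625


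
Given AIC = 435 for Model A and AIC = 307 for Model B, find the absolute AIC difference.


Absolute difference = |435 - 307| = 128.
The model with lower AIC (B) is preferred.

128


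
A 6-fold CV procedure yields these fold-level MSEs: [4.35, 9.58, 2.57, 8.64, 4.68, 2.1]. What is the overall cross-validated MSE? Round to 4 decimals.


Total MSE across folds = 31.9200.
CV-MSE = 31.9200/6 = 5.3200.

5.3200


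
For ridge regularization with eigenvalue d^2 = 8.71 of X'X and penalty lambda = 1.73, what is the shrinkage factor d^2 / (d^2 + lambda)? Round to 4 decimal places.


d^2 + lambda = 8.71 + 1.73 = 10.4400.
Shrinkage factor = 8.71/10.4400 = 0.8343.

0.8343


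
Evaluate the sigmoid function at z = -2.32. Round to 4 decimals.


First, exp(2.3200) = 10.1757.
Then sigma(z) = 1/(1 + 10.1757) = 0.0895.

0.0895


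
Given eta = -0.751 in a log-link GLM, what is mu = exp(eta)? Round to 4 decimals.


The inverse log link gives:
mu = exp(-0.751) = 0.4719.

0.4719


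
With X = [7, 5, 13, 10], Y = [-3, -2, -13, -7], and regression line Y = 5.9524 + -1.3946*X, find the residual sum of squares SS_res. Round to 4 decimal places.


Compute predicted values, then residuals = yi - yhat_i.
Residuals: [0.8098, -0.9794, -0.8226, 0.9936].
SSres = sum(residual^2) = 3.2789.

3.2789


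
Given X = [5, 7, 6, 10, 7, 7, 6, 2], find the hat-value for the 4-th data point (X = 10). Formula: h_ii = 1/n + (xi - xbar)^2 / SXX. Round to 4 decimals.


n = 8, xbar = 6.2500.
SXX = sum((xi - xbar)^2) = 35.5000.
h = 1/8 + (10 - 6.2500)^2 / 35.5000 = 0.5211.

0.5211


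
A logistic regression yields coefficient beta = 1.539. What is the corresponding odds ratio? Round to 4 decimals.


Odds ratio = exp(beta) = exp(1.539).
= 4.6599.

4.6599


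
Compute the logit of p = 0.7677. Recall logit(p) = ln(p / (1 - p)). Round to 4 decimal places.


1 - p = 0.2323.
p/(1-p) = 3.3048.
logit = ln(3.3048) = 1.1954.

1.1954


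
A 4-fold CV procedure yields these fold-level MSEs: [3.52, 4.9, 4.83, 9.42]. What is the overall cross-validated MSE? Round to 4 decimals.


Total MSE across folds = 22.6700.
CV-MSE = 22.6700/4 = 5.6675.

5.6675


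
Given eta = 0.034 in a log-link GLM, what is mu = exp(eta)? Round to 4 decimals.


mu = exp(eta) = exp(0.034).
= 1.0346.

1.0346


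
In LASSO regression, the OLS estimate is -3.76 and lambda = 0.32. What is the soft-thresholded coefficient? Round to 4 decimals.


Check: |-3.76| = 3.76 vs lambda = 0.32.
Since |beta| > lambda, coefficient = sign(beta)*(|beta| - lambda) = -3.4400.
Soft-thresholded coefficient = -3.4400.

-3.4400


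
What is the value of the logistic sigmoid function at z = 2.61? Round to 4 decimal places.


exp(-2.6100) = 0.0735.
1 + exp(-z) = 1.0735.
sigmoid = 1/1.0735 = 0.9315.

0.9315


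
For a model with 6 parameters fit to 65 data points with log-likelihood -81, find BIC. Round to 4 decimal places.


k * ln(n) = 6 * ln(65) = 6 * 4.174387 = 25.046322.
-2 * loglik = -2 * (-81) = 162.
BIC = 25.046322 + 162 = 187.046322, which rounds to 187.0463.

187.0463


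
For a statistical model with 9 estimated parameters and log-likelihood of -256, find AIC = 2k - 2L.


AIC = 2k - 2*loglik = 2(9) - 2(-256).
= 18 + 512 = 530.

530


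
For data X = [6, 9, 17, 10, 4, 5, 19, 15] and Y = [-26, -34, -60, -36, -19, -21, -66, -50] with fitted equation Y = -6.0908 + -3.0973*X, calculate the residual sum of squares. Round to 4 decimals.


For each point, residual = actual - predicted.
Residuals: [-1.3254, -0.0335, -1.2551, 1.0638, -0.5200, 0.5773, -1.0605, 2.5503].
Sum of squared residuals = 12.6971.

12.6971


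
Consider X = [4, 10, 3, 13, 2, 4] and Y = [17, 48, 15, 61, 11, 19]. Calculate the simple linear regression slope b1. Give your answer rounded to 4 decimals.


First compute the means: xbar = 6.0000, ybar = 28.5000.
Then S_xx = sum((xi - xbar)^2) = 98.0000.
S_xy = sum((xi - xbar)(yi - ybar)) = 458.0000.
b1 = S_xy / S_xx = 458.0000 / 98.0000 = 4.6735.

4.6735


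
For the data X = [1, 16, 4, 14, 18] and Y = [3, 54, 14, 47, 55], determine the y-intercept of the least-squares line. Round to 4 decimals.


The slope is b1 = 3.1886.
Sample means are xbar = 10.6000 and ybar = 34.6000.
Intercept: b0 = 34.6000 - (3.1886)(10.6000) = 0.8010.

0.8010


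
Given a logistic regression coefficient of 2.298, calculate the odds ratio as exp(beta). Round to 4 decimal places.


The odds ratio is computed as:
OR = e^(2.298) = 9.9543.

9.9543


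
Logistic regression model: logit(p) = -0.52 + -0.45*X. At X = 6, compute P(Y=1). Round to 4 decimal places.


z = -0.52 + -0.45 * 6 = -3.2200.
Sigmoid: P = 1 / (1 + exp(3.2200)) = 0.0384.

0.0384


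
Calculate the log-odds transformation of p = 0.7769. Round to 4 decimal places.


1 - p = 0.2231.
p/(1-p) = 3.4823.
logit = ln(3.4823) = 1.2477.

1.2477


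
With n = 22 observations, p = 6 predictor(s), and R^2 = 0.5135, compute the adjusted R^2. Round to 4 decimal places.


Plug in: Adj R^2 = 1 - (1 - 0.5135) * 21/15.
= 1 - 0.4865 * 21/15
= 1 - 10.2165 / 15
= 1 - 0.6811 = 0.3189.

0.3189


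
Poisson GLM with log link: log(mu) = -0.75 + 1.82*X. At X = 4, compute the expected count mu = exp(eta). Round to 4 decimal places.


Linear predictor: eta = -0.75 + (1.82)(4) = 6.5300.
Expected count: mu = exp(6.5300) = 685.3982.

685.3982


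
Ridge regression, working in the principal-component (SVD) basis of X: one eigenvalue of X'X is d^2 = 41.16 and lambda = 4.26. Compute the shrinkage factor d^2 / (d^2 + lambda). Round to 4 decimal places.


Denominator = d^2 + lambda = 41.16 + 4.26 = 45.4200.
Shrinkage = 41.16 / 45.4200 = 0.9062.

0.9062


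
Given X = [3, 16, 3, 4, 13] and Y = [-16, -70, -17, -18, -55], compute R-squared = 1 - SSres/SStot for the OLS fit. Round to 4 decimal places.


The fitted line is Y = -3.2946 + -4.0904*X.
SSres = 8.7339, SStot = 2598.8000.
R^2 = 1 - SSres/SStot = 0.9966.

0.9966


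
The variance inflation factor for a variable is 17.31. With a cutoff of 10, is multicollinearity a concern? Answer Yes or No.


Check: VIF = 17.31 vs threshold = 10.
Since 17.31 >= 10, the answer is Yes.

Yes


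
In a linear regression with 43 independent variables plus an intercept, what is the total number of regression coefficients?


Including the intercept, the model has 43 predictor coefficients + 1 intercept.
Total = 44.

44


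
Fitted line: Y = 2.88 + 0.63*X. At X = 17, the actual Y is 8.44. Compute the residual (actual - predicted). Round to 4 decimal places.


Predicted = 2.88 + 0.63 * 17 = 13.5900.
Residual = 8.44 - 13.5900 = -5.1500.

-5.1500


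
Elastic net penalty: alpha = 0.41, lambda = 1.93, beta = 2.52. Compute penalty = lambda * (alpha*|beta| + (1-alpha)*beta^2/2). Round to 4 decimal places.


L1 component = 0.41 * |2.52| = 1.0332.
L2 component = 0.59 * 2.52^2 / 2 = 1.8734.
Penalty = 1.93 * (1.0332 + 1.8734) = 1.93 * 2.9066 = 5.6097.

5.6097


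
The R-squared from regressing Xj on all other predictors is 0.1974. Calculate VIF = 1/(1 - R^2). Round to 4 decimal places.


VIF = 1 / (1 - 0.1974).
= 1 / 0.8026 = 1.2460.

1.2460


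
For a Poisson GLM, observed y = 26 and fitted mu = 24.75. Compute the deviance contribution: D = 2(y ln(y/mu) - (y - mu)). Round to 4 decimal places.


y/mu = 26/24.75 = 1.050505 (approx.), and ln(26/24.75) = 0.049271.
y * ln(y/mu) = 26 * 0.049271 = 1.281046.
y - mu = 1.25.
D = 2 * (1.281046 - 1.25) = 0.062092, which rounds to 0.0621.

0.0621


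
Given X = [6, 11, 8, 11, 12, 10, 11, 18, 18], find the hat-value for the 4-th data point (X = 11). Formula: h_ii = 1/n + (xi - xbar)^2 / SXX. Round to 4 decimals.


Mean of X: xbar = 11.6667.
SXX = 130.0000.
For X = 11: h = 1/9 + (11 - 11.6667)^2/130.0000 = 0.1145.

0.1145


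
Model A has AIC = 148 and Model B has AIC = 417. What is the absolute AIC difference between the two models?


|AIC_A - AIC_B| = |148 - 417| = 269.
Model A is preferred (lower AIC).

269


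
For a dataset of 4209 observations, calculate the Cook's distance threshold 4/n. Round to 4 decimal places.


Cook's distance cutoff = 4/n = 4/4209.
= 0.0010.

0.0010


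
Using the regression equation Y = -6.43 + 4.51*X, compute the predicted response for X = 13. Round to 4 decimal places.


Plug X = 13 into Y = -6.43 + 4.51*X:
Y = -6.43 + 58.6300 = 52.2000.

52.2000


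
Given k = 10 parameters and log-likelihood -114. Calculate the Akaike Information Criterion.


AIC = 2*10 - 2*(-114).
= 20 + 228 = 248.

248


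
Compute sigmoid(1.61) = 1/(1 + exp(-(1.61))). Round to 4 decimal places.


exp(-1.6100) = 0.1999.
1 + exp(-z) = 1.1999.
sigmoid = 1/1.1999 = 0.8334.

0.8334


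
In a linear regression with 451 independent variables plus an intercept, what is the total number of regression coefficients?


Including the intercept, the model has 451 predictor coefficients + 1 intercept.
Total = 452.

452


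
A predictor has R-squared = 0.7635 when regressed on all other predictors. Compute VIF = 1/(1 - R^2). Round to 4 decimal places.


Denominator: 1 - 0.7635 = 0.2365.
VIF = 1 / 0.2365 = 4.2283.

4.2283


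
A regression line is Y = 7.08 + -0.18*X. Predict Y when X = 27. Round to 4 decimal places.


Substitute X = 27 into the equation:
Y = 7.08 + -0.18 * 27 = 7.08 + -4.8600 = 2.2200.

2.2200


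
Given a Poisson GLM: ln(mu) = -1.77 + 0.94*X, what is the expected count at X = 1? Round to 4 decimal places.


eta = -1.77 + 0.94 * 1 = -0.8300.
mu = exp(-0.8300) = 0.4360.

0.4360


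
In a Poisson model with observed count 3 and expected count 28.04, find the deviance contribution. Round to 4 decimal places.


First: ln(3/28.04) = -2.235020.
Then: 3 * -2.235020 = -6.705060.
y - mu = 3 - 28.04 = -25.04.
D = 2(-6.705060 - -25.04) = 36.669880, which rounds to 36.6699.

36.6699


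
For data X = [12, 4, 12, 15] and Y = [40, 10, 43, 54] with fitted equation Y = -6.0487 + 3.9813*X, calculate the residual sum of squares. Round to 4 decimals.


Compute predicted values, then residuals = yi - yhat_i.
Residuals: [-1.7269, 0.1235, 1.2731, 0.3292].
SSres = sum(residual^2) = 4.7266.

4.7266


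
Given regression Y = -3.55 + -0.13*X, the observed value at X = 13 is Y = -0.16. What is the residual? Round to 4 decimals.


Compute yhat = -3.55 + (-0.13)(13) = -5.2400.
Residual = actual - predicted = -0.16 - -5.2400 = 5.0800.

5.0800


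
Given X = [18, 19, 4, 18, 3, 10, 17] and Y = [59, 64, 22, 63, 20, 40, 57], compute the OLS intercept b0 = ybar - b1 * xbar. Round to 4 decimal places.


Compute b1 = 2.7343 from the OLS formula.
With xbar = 12.7143 and ybar = 46.4286, the intercept is:
b0 = 46.4286 - 2.7343 * 12.7143 = 11.6637.

11.6637


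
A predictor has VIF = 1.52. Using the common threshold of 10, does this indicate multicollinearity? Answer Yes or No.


Compare VIF = 1.52 to the threshold of 10.
1.52 < 10, so the answer is No.

No


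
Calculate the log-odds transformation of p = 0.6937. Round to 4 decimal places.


The odds are p/(1-p) = 0.6937 / 0.3063 = 2.2648.
logit(p) = ln(2.2648) = 0.8175.

0.8175


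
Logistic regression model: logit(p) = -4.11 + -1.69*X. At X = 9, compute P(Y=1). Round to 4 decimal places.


Compute z = -4.11 + (-1.69)(9) = -19.3200.
exp(-z) = 245792932.0990.
P = 1/(1 + 245792932.0990) = 0.0000.

0.0000


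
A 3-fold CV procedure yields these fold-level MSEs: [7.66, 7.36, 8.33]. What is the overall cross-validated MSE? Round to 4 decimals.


Add all fold MSEs: 23.3500.
Divide by k = 3: 23.3500/3 = 7.7833.

7.7833


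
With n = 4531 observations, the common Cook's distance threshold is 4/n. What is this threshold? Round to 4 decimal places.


Cook's distance cutoff = 4/n = 4/4531.
= 0.0009.

0.0009


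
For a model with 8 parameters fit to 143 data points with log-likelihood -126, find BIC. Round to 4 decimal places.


k * ln(n) = 8 * ln(143) = 8 * 4.962845 = 39.702760.
-2 * loglik = -2 * (-126) = 252.
BIC = 39.702760 + 252 = 291.702760, which rounds to 291.7028.

291.7028


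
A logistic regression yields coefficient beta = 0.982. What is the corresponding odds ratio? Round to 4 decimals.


The odds ratio is computed as:
OR = e^(0.982) = 2.6698.

2.6698


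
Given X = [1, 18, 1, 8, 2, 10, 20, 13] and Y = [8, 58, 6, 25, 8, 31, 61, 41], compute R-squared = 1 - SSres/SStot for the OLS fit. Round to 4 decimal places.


After computing the OLS fit (b0=2.9584, b1=2.9361):
SSres = 14.2526, SStot = 3435.5000.
R^2 = 1 - 14.2526/3435.5000 = 0.9959.

0.9959


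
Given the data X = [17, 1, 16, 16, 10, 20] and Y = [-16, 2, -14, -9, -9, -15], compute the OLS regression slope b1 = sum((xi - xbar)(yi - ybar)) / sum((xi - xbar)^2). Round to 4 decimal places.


The sample means are xbar = 13.3333 and ybar = -10.1667.
Compute S_xx = 235.3333 and S_xy = -214.6667.
Slope b1 = S_xy / S_xx = -214.6667 / 235.3333 = -0.9122.

-0.9122


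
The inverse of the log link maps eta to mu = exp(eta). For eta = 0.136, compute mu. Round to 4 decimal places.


The inverse log link gives:
mu = exp(0.136) = 1.1457.

1.1457


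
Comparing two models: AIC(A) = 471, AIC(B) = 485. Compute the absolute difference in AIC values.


|AIC_A - AIC_B| = |471 - 485| = 14.
Model A is preferred (lower AIC).

14


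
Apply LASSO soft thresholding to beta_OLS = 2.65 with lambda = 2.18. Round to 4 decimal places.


Absolute value: |2.65| = 2.65.
Compare to lambda = 2.18.
Since |beta| > lambda, coefficient = sign(beta)*(|beta| - lambda) = 0.4700.

0.4700


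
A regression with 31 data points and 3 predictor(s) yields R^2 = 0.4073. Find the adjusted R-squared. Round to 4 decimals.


Using the formula:
(1 - 0.4073) = 0.5927.
Multiply by 30/27: 0.5927 * 30 = 17.7810, then 17.7810 / 27 = 0.6586.
Adj R^2 = 1 - 0.6586 = 0.3414.

0.3414


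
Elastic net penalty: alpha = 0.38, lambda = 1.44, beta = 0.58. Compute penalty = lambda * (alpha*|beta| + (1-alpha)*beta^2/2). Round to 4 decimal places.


L1 component = 0.38 * |0.58| = 0.2204.
L2 component = 0.62 * 0.58^2 / 2 = 0.1043.
Penalty = 1.44 * (0.2204 + 0.1043) = 1.44 * 0.3247 = 0.4675.

0.4675


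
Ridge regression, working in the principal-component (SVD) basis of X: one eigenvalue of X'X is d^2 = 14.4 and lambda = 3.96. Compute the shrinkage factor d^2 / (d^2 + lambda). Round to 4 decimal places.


Denominator = d^2 + lambda = 14.4 + 3.96 = 18.3600.
Shrinkage = 14.4 / 18.3600 = 0.7843.

0.7843


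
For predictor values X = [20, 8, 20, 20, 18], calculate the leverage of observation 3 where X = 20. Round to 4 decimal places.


Mean of X: xbar = 17.2000.
SXX = 108.8000.
For X = 20: h = 1/5 + (20 - 17.2000)^2/108.8000 = 0.2721.

0.2721


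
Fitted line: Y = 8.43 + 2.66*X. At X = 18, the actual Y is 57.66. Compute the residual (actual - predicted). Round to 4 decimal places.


Predicted = 8.43 + 2.66 * 18 = 56.3100.
Residual = 57.66 - 56.3100 = 1.3500.

1.3500


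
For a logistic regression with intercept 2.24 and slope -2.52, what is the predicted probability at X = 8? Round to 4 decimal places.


Compute z = 2.24 + (-2.52)(8) = -17.9200.
exp(-z) = 60611790.8139.
P = 1/(1 + 60611790.8139) = 0.0000.

0.0000


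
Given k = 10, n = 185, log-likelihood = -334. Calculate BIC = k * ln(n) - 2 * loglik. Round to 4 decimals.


Compute k*ln(n) = 10*ln(185) = 10*5.220356 = 52.203560.
Then -2*loglik = 668.
BIC = 52.203560 + 668 = 720.203560, which rounds to 720.2036.

720.2036


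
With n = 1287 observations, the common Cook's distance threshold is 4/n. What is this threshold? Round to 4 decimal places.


The threshold is 4/n.
4/1287 = 0.0031.

0.0031


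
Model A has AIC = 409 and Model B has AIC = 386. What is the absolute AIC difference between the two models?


|AIC_A - AIC_B| = |409 - 386| = 23.
Model B is preferred (lower AIC).

23


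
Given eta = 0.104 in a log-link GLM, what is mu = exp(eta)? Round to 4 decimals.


The inverse log link gives:
mu = exp(0.104) = 1.1096.

1.1096


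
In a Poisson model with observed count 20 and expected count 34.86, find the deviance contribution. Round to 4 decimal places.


First: ln(20/34.86) = -0.555608.
Then: 20 * -0.555608 = -11.112160.
y - mu = 20 - 34.86 = -14.86.
D = 2(-11.112160 - -14.86) = 7.495680, which rounds to 7.4957.

7.4957


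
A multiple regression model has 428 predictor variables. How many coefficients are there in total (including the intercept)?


Total coefficients = number of predictors + 1 (for the intercept).
= 428 + 1 = 429.

429


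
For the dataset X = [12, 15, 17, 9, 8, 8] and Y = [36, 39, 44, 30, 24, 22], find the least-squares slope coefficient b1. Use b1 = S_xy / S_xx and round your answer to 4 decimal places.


Calculate xbar = 11.5000, ybar = 32.5000.
S_xx = 73.5000, S_xy = 160.5000.
Using b1 = S_xy / S_xx = 160.5000 / 73.5000, we get b1 = 2.1837.

2.1837


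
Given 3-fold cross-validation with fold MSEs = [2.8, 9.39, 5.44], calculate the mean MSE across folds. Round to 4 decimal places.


Add all fold MSEs: 17.6300.
Divide by k = 3: 17.6300/3 = 5.8767.

5.8767


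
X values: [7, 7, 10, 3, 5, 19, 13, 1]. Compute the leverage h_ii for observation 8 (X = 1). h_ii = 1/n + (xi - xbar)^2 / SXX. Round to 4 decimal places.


n = 8, xbar = 8.1250.
SXX = sum((xi - xbar)^2) = 234.8750.
h = 1/8 + (1 - 8.1250)^2 / 234.8750 = 0.3411.

0.3411


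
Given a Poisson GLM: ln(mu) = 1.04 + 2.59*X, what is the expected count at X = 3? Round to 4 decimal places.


Compute eta = 1.04 + 2.59 * 3 = 8.8100.
Apply inverse link: mu = e^8.8100 = 6700.9193.

6700.9193


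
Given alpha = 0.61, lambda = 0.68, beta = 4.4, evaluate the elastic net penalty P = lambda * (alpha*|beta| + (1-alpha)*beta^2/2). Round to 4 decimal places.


alpha * |beta| = 0.61 * 4.4 = 2.6840.
(1-alpha) * beta^2/2 = 0.39 * 19.3600/2 = 3.7752.
Total = 0.68 * (2.6840 + 3.7752) = 4.3923.

4.3923


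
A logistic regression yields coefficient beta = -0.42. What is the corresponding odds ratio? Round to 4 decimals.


exp(-0.42) = 0.6570.
So the odds ratio is 0.6570.

0.6570


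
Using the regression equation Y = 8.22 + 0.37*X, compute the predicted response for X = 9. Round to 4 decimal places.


Plug X = 9 into Y = 8.22 + 0.37*X:
Y = 8.22 + 3.3300 = 11.5500.

11.5500


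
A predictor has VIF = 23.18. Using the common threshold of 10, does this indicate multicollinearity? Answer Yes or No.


Compare VIF = 23.18 to the threshold of 10.
23.18 >= 10, so the answer is Yes.

Yes


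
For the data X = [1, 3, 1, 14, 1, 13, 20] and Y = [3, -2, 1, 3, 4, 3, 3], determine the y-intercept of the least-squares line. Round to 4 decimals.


The slope is b1 = 0.0783.
Sample means are xbar = 7.5714 and ybar = 2.1429.
Intercept: b0 = 2.1429 - (0.0783)(7.5714) = 1.5498.

1.5498


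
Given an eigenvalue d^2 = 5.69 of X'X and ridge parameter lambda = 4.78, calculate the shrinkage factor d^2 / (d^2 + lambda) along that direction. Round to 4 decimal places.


d^2 + lambda = 5.69 + 4.78 = 10.4700.
Shrinkage factor = 5.69/10.4700 = 0.5435.

0.5435


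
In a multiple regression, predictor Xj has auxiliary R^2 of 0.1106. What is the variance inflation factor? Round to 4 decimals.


Denominator: 1 - 0.1106 = 0.8894.
VIF = 1 / 0.8894 = 1.1244.

1.1244


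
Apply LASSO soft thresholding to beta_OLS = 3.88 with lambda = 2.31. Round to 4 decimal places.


|beta_OLS| = 3.88.
lambda = 2.31.
Since |beta| > lambda, coefficient = sign(beta)*(|beta| - lambda) = 1.5700.
Result = 1.5700.

1.5700


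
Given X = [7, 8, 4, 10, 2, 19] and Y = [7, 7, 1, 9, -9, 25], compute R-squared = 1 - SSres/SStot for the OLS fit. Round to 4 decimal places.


After computing the OLS fit (b0=-8.4962, b1=1.8195):
SSres = 32.2256, SStot = 619.3333.
R^2 = 1 - 32.2256/619.3333 = 0.9480.

0.9480


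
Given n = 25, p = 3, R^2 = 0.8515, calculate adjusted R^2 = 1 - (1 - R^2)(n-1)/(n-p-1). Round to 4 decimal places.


Plug in: Adj R^2 = 1 - (1 - 0.8515) * 24/21.
= 1 - 0.1485 * 24/21
= 1 - 3.5640 / 21
= 1 - 0.1697 = 0.8303.

0.8303


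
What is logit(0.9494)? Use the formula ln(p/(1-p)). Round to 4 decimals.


1 - p = 0.0506.
p/(1-p) = 18.7628.
logit = ln(18.7628) = 2.9319.

2.9319


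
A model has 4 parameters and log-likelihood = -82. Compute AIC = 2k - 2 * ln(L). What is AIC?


Compute:
2k = 2*4 = 8.
-2*loglik = -2*(-82) = 164.
AIC = 8 + 164 = 172.

172


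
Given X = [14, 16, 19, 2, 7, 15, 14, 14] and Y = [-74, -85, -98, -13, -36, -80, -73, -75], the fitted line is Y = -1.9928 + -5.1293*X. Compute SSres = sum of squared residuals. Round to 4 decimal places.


Compute predicted values, then residuals = yi - yhat_i.
Residuals: [-0.1970, -0.9384, 1.4495, -0.7486, 1.8979, -1.0677, 0.8030, -1.1970].
SSres = sum(residual^2) = 10.4005.

10.4005


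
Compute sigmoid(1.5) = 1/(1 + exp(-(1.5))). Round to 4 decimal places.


First, exp(-1.5000) = 0.2231.
Then sigma(z) = 1/(1 + 0.2231) = 0.8176.

0.8176


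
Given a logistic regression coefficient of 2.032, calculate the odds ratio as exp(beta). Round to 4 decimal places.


exp(2.032) = 7.6293.
So the odds ratio is 7.6293.

7.6293


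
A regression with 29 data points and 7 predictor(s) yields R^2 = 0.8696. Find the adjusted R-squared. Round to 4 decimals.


Adjusted R^2 = 1 - (1 - R^2) * (n-1)/(n-p-1).
(1 - R^2) = 0.1304.
(n-1)/(n-p-1) = 28/21.
(1 - R^2) * (n-1) = 0.1304 * 28 = 3.6512.
Divide by (n-p-1): 3.6512 / 21 = 0.1739.
Adj R^2 = 1 - 0.1739 = 0.8261.

0.8261


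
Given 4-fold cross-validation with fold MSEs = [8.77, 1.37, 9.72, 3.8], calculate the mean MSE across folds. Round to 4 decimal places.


Sum of fold MSEs = 23.6600.
Average = 23.6600 / 4 = 5.9150.

5.9150


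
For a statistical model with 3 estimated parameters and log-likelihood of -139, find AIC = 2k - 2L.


AIC = 2k - 2*loglik = 2(3) - 2(-139).
= 6 + 278 = 284.

284


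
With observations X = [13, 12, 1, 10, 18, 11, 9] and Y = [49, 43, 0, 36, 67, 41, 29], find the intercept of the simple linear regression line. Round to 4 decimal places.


Compute b1 = 3.9918 from the OLS formula.
With xbar = 10.5714 and ybar = 37.8571, the intercept is:
b0 = 37.8571 - 3.9918 * 10.5714 = -4.3424.

-4.3424


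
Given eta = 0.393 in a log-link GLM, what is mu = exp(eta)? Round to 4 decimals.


Apply the inverse link:
mu = e^0.393 = 1.4814.

1.4814


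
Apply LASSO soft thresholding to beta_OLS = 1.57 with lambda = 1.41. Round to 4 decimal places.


|beta_OLS| = 1.57.
lambda = 1.41.
Since |beta| > lambda, coefficient = sign(beta)*(|beta| - lambda) = 0.1600.
Result = 0.1600.

0.1600


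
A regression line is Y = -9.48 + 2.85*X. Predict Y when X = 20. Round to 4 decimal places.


Predicted value:
Y = -9.48 + (2.85)(20) = -9.48 + 57.0000 = 47.5200.

47.5200


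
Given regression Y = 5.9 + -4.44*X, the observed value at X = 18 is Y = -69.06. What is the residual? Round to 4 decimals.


Predicted = 5.9 + -4.44 * 18 = -74.0200.
Residual = -69.06 - -74.0200 = 4.9600.

4.9600


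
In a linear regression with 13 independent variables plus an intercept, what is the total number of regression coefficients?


Including the intercept, the model has 13 predictor coefficients + 1 intercept.
Total = 14.

14


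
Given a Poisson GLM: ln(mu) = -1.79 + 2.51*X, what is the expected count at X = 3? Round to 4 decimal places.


eta = -1.79 + 2.51 * 3 = 5.7400.
mu = exp(5.7400) = 311.0644.

311.0644


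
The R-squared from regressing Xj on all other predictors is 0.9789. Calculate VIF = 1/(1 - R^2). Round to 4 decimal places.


Using VIF = 1/(1 - R^2_j):
1 - 0.9789 = 0.0211.
VIF = 47.3934.

47.3934


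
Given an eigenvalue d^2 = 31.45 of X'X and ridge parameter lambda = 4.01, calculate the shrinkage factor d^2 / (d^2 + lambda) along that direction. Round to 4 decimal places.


Denominator = d^2 + lambda = 31.45 + 4.01 = 35.4600.
Shrinkage = 31.45 / 35.4600 = 0.8869.

0.8869


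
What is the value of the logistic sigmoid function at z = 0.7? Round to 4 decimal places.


Compute exp(-0.7000) = 0.4966.
Sigmoid = 1 / (1 + 0.4966) = 1 / 1.4966 = 0.6682.

0.6682


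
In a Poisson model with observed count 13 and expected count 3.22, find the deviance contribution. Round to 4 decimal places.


First: ln(13/3.22) = 1.395568.
Then: 13 * 1.395568 = 18.142384.
y - mu = 13 - 3.22 = 9.78.
D = 2(18.142384 - 9.78) = 16.724768, which rounds to 16.7248.

16.7248


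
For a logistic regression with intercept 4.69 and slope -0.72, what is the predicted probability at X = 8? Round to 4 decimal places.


z = 4.69 + -0.72 * 8 = -1.0700.
Sigmoid: P = 1 / (1 + exp(1.0700)) = 0.2554.

0.2554


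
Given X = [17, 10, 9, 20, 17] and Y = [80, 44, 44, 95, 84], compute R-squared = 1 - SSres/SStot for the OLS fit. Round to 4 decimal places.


After computing the OLS fit (b0=-2.3155, b1=4.9120):
SSres = 22.4785, SStot = 2271.2000.
R^2 = 1 - 22.4785/2271.2000 = 0.9901.

0.9901


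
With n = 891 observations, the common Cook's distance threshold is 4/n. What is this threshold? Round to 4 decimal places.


Using the rule of thumb:
Threshold = 4 / 891 = 0.0045.

0.0045


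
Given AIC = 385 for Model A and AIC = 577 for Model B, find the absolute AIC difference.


Compute |385 - 577| = 192.
Model A has the smaller AIC.

192


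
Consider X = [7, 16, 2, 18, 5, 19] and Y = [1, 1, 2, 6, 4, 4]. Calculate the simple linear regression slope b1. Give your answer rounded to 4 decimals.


First compute the means: xbar = 11.1667, ybar = 3.0000.
Then S_xx = sum((xi - xbar)^2) = 270.8333.
S_xy = sum((xi - xbar)(yi - ybar)) = 30.0000.
b1 = S_xy / S_xx = 30.0000 / 270.8333 = 0.1108.

0.1108


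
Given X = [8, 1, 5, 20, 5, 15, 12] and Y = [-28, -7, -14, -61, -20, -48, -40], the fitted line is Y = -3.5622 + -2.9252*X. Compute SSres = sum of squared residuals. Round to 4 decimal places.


For each point, residual = actual - predicted.
Residuals: [-1.0362, -0.5126, 4.1882, 1.0662, -1.8118, -0.5598, -1.3354].
Sum of squared residuals = 25.3936.

25.3936


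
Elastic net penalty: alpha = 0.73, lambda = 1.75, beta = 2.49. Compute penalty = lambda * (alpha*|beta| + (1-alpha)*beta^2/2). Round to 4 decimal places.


alpha * |beta| = 0.73 * 2.49 = 1.8177.
(1-alpha) * beta^2/2 = 0.27 * 6.2001/2 = 0.8370.
Total = 1.75 * (1.8177 + 0.8370) = 4.6457.

4.6457


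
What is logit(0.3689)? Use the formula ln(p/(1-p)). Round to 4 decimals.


Compute the odds: 0.3689/0.6311 = 0.5845.
Take the natural log: ln(0.5845) = -0.5369.

-0.5369


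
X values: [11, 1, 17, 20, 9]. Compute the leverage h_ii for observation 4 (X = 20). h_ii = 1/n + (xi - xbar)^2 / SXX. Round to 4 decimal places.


Compute xbar = 11.6000 with n = 5 observations.
SXX = 219.2000.
Leverage = 1/5 + (20 - 11.6000)^2/219.2000 = 0.5219.

0.5219


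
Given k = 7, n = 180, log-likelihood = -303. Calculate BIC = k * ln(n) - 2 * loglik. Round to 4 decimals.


k * ln(n) = 7 * ln(180) = 7 * 5.192957 = 36.350699.
-2 * loglik = -2 * (-303) = 606.
BIC = 36.350699 + 606 = 642.350699, which rounds to 642.3507.

642.3507


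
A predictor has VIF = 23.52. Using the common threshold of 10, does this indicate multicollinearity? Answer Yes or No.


Check: VIF = 23.52 vs threshold = 10.
Since 23.52 >= 10, the answer is Yes.

Yes


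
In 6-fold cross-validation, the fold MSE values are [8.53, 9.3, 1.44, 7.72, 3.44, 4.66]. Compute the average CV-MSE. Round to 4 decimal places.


Total MSE across folds = 35.0900.
CV-MSE = 35.0900/6 = 5.8483.

5.8483


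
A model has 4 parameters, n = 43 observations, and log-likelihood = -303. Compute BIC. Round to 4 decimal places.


ln(43) = 3.761200.
k * ln(n) = 4 * 3.761200 = 15.044800.
-2L = 606.
BIC = 15.044800 + 606 = 621.044800, which rounds to 621.0448.

621.0448


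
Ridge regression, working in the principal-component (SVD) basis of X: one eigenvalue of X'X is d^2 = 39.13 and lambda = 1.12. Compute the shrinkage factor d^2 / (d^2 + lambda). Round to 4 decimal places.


d^2 + lambda = 39.13 + 1.12 = 40.2500.
Shrinkage factor = 39.13/40.2500 = 0.9722.

0.9722


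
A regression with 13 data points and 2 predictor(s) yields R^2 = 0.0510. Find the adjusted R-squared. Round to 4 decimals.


Adjusted R^2 = 1 - (1 - R^2) * (n-1)/(n-p-1).
(1 - R^2) = 0.9490.
(n-1)/(n-p-1) = 12/10.
(1 - R^2) * (n-1) = 0.9490 * 12 = 11.3880.
Divide by (n-p-1): 11.3880 / 10 = 1.1388.
Adj R^2 = 1 - 1.1388 = -0.1388.

-0.1388


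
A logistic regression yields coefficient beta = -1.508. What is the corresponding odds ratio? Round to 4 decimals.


The odds ratio is computed as:
OR = e^(-1.508) = 0.2214.

0.2214


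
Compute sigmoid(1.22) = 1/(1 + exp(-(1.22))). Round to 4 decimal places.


exp(-1.2200) = 0.2952.
1 + exp(-z) = 1.2952.
sigmoid = 1/1.2952 = 0.7721.

0.7721


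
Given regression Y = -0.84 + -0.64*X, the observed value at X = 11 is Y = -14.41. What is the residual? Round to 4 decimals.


Fitted value at X = 11 is yhat = -0.84 + -0.64*11 = -7.8800.
Residual = -14.41 - -7.8800 = -6.5300.

-6.5300


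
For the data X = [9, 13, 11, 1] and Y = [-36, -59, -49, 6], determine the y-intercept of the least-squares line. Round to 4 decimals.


Compute b1 = -5.4337 from the OLS formula.
With xbar = 8.5000 and ybar = -34.5000, the intercept is:
b0 = -34.5000 - -5.4337 * 8.5000 = 11.6867.

11.6867


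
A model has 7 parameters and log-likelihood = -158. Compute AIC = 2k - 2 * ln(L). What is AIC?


Compute:
2k = 2*7 = 14.
-2*loglik = -2*(-158) = 316.
AIC = 14 + 316 = 330.

330


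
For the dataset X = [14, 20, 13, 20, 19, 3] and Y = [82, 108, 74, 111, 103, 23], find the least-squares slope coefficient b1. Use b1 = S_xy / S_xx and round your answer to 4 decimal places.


First compute the means: xbar = 14.8333, ybar = 83.5000.
Then S_xx = sum((xi - xbar)^2) = 214.8333.
S_xy = sum((xi - xbar)(yi - ybar)) = 1084.5000.
b1 = S_xy / S_xx = 1084.5000 / 214.8333 = 5.0481.

5.0481


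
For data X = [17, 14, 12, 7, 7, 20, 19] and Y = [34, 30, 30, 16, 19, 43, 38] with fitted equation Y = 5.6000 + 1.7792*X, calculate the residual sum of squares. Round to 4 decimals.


Predicted values from Y = 5.6000 + 1.7792*X.
Residuals: [-1.8464, -0.5088, 3.0496, -2.0544, 0.9456, 1.8160, -1.4048].
SSres = 23.3542.

23.3542


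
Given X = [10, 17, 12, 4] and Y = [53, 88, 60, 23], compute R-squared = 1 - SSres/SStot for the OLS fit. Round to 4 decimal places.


Fit the OLS line: b0 = 2.7147, b1 = 4.9568.
SSres = 6.5879.
SStot = 2138.0000.
R^2 = 1 - 6.5879/2138.0000 = 0.9969.

0.9969


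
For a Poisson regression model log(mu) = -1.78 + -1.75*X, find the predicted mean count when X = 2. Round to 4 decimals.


Compute eta = -1.78 + -1.75 * 2 = -5.2800.
Apply inverse link: mu = e^-5.2800 = 0.0051.

0.0051


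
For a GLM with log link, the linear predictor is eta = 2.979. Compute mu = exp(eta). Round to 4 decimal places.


The inverse log link gives:
mu = exp(2.979) = 19.6681.

19.6681


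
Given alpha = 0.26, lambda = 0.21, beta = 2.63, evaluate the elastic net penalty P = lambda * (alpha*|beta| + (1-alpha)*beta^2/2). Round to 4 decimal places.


Compute:
L1 = 0.26 * 2.63 = 0.6838.
L2 = 0.74 * 2.63^2 / 2 = 2.5593.
Penalty = 0.21 * (0.6838 + 2.5593) = 0.6810.

0.6810


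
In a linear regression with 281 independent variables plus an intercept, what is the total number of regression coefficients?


Each predictor gets one coefficient, plus one intercept.
Total parameters = 281 + 1 = 282.

282


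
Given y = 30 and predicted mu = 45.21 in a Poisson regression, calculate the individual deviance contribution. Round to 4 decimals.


y/mu = 30/45.21 = 0.663570 (approx.), and ln(30/45.21) = -0.410121.
y * ln(y/mu) = 30 * -0.410121 = -12.303630.
y - mu = -15.21.
D = 2 * (-12.303630 - -15.21) = 5.812740, which rounds to 5.8127.

5.8127


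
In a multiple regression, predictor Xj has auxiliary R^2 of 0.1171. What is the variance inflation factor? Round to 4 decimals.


Using VIF = 1/(1 - R^2_j):
1 - 0.1171 = 0.8829.
VIF = 1.1326.

1.1326


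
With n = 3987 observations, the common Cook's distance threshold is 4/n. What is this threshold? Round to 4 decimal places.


The threshold is 4/n.
4/3987 = 0.0010.

0.0010


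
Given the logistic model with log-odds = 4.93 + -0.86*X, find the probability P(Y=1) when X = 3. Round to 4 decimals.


Compute z = 4.93 + (-0.86)(3) = 2.3500.
exp(-z) = 0.0954.
P = 1/(1 + 0.0954) = 0.9129.

0.9129


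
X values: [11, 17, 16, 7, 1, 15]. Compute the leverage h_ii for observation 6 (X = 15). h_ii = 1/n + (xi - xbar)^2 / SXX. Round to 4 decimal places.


Compute xbar = 11.1667 with n = 6 observations.
SXX = 192.8333.
Leverage = 1/6 + (15 - 11.1667)^2/192.8333 = 0.2429.

0.2429


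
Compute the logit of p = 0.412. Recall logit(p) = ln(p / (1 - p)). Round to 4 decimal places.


Compute the odds: 0.412/0.588 = 0.7007.
Take the natural log: ln(0.7007) = -0.3557.

-0.3557


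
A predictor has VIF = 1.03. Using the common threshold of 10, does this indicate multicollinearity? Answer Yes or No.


The threshold is 10.
VIF = 1.03 is < 10.
Multicollinearity indication: No.

No


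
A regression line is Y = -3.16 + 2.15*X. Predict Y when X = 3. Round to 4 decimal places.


Predicted value:
Y = -3.16 + (2.15)(3) = -3.16 + 6.4500 = 3.2900.

3.2900


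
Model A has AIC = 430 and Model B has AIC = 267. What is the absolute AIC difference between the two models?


|AIC_A - AIC_B| = |430 - 267| = 163.
Model B is preferred (lower AIC).

163


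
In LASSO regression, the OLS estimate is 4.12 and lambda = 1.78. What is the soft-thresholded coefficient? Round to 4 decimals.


Absolute value: |4.12| = 4.12.
Compare to lambda = 1.78.
Since |beta| > lambda, coefficient = sign(beta)*(|beta| - lambda) = 2.3400.

2.3400


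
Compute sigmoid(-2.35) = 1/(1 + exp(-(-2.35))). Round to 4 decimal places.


Compute exp(2.3500) = 10.4856.
Sigmoid = 1 / (1 + 10.4856) = 1 / 11.4856 = 0.0871.

0.0871


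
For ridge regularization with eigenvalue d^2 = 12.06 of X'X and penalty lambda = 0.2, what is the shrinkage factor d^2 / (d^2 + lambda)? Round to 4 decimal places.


d^2 + lambda = 12.06 + 0.2 = 12.2600.
Shrinkage factor = 12.06/12.2600 = 0.9837.

0.9837


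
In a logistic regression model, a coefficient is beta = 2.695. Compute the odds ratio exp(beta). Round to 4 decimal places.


exp(2.695) = 14.8055.
So the odds ratio is 14.8055.

14.8055


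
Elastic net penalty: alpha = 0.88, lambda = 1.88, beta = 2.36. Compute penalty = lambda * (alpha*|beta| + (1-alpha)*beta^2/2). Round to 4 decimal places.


alpha * |beta| = 0.88 * 2.36 = 2.0768.
(1-alpha) * beta^2/2 = 0.12 * 5.5696/2 = 0.3342.
Total = 1.88 * (2.0768 + 0.3342) = 4.5326.

4.5326


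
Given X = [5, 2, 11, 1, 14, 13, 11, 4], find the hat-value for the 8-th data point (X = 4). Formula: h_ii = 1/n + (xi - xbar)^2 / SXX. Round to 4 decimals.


Mean of X: xbar = 7.6250.
SXX = 187.8750.
For X = 4: h = 1/8 + (4 - 7.6250)^2/187.8750 = 0.1949.

0.1949


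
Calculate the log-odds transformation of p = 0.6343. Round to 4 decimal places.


Compute the odds: 0.6343/0.3657 = 1.7345.
Take the natural log: ln(1.7345) = 0.5507.

0.5507


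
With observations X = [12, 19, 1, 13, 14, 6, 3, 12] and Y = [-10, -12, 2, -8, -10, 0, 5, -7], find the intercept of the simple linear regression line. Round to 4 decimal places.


The slope is b1 = -0.9962.
Sample means are xbar = 10.0000 and ybar = -5.0000.
Intercept: b0 = -5.0000 - (-0.9962)(10.0000) = 4.9615.

4.9615


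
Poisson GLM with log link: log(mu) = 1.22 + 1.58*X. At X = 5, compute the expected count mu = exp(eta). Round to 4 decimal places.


Compute eta = 1.22 + 1.58 * 5 = 9.1200.
Apply inverse link: mu = e^9.1200 = 9136.2016.

9136.2016


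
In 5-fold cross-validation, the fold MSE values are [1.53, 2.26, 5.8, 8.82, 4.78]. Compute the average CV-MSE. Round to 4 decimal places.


Total MSE across folds = 23.1900.
CV-MSE = 23.1900/5 = 4.6380.

4.6380


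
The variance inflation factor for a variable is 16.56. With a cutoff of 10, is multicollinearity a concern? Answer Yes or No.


The threshold is 10.
VIF = 16.56 is >= 10.
Multicollinearity indication: Yes.

Yes


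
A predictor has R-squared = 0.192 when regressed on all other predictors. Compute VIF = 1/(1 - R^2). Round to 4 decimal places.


Using VIF = 1/(1 - R^2_j):
1 - 0.192 = 0.808.
VIF = 1.2376.

1.2376


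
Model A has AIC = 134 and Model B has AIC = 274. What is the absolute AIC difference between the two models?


Compute |134 - 274| = 140.
Model A has the smaller AIC.

140


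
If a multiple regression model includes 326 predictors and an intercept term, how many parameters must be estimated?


Including the intercept, the model has 326 predictor coefficients + 1 intercept.
Total = 327.

327


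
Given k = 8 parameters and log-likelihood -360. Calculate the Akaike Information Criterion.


AIC = 2k - 2*loglik = 2(8) - 2(-360).
= 16 + 720 = 736.

736


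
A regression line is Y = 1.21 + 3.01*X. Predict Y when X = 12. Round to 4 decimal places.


Substitute X = 12 into the equation:
Y = 1.21 + 3.01 * 12 = 1.21 + 36.1200 = 37.3300.

37.3300


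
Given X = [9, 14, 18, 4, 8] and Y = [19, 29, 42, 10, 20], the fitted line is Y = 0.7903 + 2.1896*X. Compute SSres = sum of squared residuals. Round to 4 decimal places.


Predicted values from Y = 0.7903 + 2.1896*X.
Residuals: [-1.4967, -2.4447, 1.7969, 0.4513, 1.6929].
SSres = 14.5151.

14.5151
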